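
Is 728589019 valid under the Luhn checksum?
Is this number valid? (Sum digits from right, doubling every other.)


Luhn sum = 48
48 mod 10 = 8

Invalid (Luhn sum mod 10 = 8)


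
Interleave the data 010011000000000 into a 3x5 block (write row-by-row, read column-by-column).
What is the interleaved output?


Matrix:
  01001
  10000
  00000
Read columns: 010100000000100

010100000000100


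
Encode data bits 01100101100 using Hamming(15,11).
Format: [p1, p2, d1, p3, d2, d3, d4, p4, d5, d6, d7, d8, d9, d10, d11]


Parity bits: p1=0, p2=0, p3=0, p4=1

000011010101100


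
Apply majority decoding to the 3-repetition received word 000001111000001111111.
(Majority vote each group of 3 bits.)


Groups: 000, 001, 111, 000, 001, 111, 111
Majority votes: 0010011

0010011


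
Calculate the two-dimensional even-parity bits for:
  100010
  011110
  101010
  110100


Row parities: 0011
Column parities: 100010

Row P: 0011, Col P: 100010, Corner: 0


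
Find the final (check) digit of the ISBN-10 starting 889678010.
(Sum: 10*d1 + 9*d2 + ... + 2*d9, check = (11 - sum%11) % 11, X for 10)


Weighted sum: 351
351 mod 11 = 10

Check digit: 1


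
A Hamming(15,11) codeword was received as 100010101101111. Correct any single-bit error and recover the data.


Syndrome = 0: no error detected

Data: 01011101111 (no errors)


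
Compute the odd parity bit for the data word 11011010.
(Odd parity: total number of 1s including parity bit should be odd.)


Number of 1s in data: 5
Parity bit: 0

0


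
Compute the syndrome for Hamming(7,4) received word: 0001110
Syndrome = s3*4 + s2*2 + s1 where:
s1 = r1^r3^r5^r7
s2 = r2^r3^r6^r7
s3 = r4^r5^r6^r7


s1=1, s2=1, s3=1

Syndrome = 7 (error at position 7)


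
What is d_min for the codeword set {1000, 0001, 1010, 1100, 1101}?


Comparing all pairs, minimum distance: 1
Can detect 0 errors, correct 0 errors

1


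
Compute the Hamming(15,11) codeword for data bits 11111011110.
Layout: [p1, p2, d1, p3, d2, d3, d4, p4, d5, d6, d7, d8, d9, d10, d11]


Parity bits: p1=0, p2=1, p3=0, p4=1

011011111011110


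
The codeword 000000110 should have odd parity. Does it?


Number of 1s: 2

No, parity error (2 ones)


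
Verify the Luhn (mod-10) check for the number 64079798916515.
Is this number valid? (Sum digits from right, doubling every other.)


Luhn sum = 72
72 mod 10 = 2

Invalid (Luhn sum mod 10 = 2)


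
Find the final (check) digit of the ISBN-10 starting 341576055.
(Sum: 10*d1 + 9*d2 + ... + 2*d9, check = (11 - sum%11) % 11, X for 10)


Weighted sum: 206
206 mod 11 = 8

Check digit: 3


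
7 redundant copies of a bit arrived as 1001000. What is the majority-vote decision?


Ones: 2 out of 7
Threshold: 4

0 (2/7 voted 1)


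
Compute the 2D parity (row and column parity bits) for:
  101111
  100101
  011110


Row parities: 110
Column parities: 010100

Row P: 110, Col P: 010100, Corner: 0


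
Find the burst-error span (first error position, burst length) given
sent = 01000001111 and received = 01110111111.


XOR: 00110110000

Burst at position 2, length 5


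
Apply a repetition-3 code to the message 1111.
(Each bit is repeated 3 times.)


Each bit -> 3 copies

111111111111


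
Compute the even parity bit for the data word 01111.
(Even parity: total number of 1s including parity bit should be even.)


Number of 1s in data: 4
Parity bit: 0

0


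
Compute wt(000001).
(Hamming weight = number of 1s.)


Counting 1s in 000001

1


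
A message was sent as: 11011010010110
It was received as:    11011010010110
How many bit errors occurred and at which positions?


XOR: 00000000000000

0 errors (received matches sent)


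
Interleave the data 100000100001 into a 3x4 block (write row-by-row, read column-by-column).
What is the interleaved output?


Matrix:
  1000
  0010
  0001
Read columns: 100000010001

100000010001


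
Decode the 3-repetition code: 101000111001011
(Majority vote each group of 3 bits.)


Groups: 101, 000, 111, 001, 011
Majority votes: 10101

10101


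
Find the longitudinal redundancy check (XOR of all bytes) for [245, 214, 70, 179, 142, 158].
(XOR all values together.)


XOR chain: 245 ^ 214 ^ 70 ^ 179 ^ 142 ^ 158 = 198

198


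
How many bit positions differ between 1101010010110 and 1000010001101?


XOR: 0101000011011
Count of 1s: 6

6


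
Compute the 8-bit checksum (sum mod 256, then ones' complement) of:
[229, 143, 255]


Sum = 627 mod 256 = 115
Complement = 140

140


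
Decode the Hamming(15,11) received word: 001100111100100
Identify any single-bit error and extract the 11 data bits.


Syndrome = 6: error at position 6

Data: 10111100100 (corrected bit 6)


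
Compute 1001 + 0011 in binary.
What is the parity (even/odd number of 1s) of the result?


1001 = 9
0011 = 3
Sum = 12 = 1100
1s count = 2

even parity (2 ones in 1100)


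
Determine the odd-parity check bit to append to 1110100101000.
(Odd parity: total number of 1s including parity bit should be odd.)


Number of 1s in data: 6
Parity bit: 1

1


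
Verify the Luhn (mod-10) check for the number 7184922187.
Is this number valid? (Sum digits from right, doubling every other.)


Luhn sum = 47
47 mod 10 = 7

Invalid (Luhn sum mod 10 = 7)


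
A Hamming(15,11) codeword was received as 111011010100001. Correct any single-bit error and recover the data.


Syndrome = 14: error at position 14

Data: 11100100011 (corrected bit 14)


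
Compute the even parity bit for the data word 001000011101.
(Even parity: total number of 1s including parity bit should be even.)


Number of 1s in data: 5
Parity bit: 1

1


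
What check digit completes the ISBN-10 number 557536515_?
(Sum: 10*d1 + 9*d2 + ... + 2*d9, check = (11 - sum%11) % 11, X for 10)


Weighted sum: 267
267 mod 11 = 3

Check digit: 8


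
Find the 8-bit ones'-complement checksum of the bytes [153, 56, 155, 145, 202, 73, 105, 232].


Sum = 1121 mod 256 = 97
Complement = 158

158


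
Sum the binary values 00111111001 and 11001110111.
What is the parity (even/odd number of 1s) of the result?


00111111001 = 505
11001110111 = 1655
Sum = 2160 = 100001110000
1s count = 4

even parity (4 ones in 100001110000)


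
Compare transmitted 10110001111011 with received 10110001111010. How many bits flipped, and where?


XOR: 00000000000001

1 error(s) at position(s): 13


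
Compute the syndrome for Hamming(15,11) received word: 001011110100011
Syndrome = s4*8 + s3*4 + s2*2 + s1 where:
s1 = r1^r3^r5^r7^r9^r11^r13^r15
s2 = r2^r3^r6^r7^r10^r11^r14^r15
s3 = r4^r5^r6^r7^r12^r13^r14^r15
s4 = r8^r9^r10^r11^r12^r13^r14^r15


s1=0, s2=0, s3=1, s4=0

Syndrome = 4 (error at position 4)


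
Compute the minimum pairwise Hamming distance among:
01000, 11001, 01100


Comparing all pairs, minimum distance: 1
Can detect 0 errors, correct 0 errors

1


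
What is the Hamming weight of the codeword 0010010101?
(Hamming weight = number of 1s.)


Counting 1s in 0010010101

4


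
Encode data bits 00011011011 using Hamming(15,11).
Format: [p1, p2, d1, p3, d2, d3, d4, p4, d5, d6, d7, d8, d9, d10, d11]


Parity bits: p1=0, p2=0, p3=0, p4=1

000000111011011


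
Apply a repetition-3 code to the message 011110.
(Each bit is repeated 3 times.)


Each bit -> 3 copies

000111111111111000


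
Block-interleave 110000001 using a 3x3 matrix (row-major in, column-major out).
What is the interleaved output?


Matrix:
  110
  000
  001
Read columns: 100100001

100100001


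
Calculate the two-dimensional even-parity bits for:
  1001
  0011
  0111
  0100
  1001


Row parities: 00110
Column parities: 0000

Row P: 00110, Col P: 0000, Corner: 0


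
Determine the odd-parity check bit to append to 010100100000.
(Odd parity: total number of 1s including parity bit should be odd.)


Number of 1s in data: 3
Parity bit: 0

0


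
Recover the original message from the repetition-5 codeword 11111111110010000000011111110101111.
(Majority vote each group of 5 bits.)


Groups: 11111, 11111, 00100, 00000, 01111, 11101, 01111
Majority votes: 1100111

1100111


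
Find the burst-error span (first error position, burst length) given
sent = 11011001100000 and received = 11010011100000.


XOR: 00001010000000

Burst at position 4, length 3


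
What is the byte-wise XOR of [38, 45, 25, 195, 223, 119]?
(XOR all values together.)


XOR chain: 38 ^ 45 ^ 25 ^ 195 ^ 223 ^ 119 = 121

121


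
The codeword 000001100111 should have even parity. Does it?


Number of 1s: 5

No, parity error (5 ones)


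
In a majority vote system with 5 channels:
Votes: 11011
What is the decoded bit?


Ones: 4 out of 5
Threshold: 3

1 (4/5 voted 1)


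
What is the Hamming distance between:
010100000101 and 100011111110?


XOR: 110111111011
Count of 1s: 10

10


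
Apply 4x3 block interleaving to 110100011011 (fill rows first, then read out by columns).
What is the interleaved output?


Matrix:
  110
  100
  011
  011
Read columns: 110010110011

110010110011


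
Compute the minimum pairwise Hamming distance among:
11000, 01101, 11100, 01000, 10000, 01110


Comparing all pairs, minimum distance: 1
Can detect 0 errors, correct 0 errors

1


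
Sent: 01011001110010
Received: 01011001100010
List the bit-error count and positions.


XOR: 00000000010000

1 error(s) at position(s): 9


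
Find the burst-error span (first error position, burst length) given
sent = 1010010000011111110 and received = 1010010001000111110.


XOR: 0000000001011000000

Burst at position 9, length 4


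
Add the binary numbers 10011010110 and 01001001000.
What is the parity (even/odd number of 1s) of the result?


10011010110 = 1238
01001001000 = 584
Sum = 1822 = 11100011110
1s count = 7

odd parity (7 ones in 11100011110)


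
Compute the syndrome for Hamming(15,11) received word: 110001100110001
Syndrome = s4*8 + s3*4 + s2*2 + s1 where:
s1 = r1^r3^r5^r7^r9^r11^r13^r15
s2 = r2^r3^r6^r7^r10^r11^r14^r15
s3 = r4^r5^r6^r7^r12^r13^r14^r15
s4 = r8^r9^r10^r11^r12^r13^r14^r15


s1=0, s2=0, s3=1, s4=1

Syndrome = 12 (error at position 12)


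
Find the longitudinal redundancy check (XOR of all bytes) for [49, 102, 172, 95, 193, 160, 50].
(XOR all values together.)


XOR chain: 49 ^ 102 ^ 172 ^ 95 ^ 193 ^ 160 ^ 50 = 247

247


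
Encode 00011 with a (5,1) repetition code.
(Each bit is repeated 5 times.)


Each bit -> 5 copies

0000000000000001111111111


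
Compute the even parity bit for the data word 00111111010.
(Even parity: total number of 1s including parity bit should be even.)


Number of 1s in data: 7
Parity bit: 1

1


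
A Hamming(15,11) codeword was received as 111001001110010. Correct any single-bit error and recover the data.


Syndrome = 0: no error detected

Data: 10101110010 (no errors)


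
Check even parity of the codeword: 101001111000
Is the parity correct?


Number of 1s: 6

Yes, parity is correct (6 ones)


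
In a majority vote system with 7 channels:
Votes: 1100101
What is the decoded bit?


Ones: 4 out of 7
Threshold: 4

1 (4/7 voted 1)


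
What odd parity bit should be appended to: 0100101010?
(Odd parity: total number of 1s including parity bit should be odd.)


Number of 1s in data: 4
Parity bit: 1

1


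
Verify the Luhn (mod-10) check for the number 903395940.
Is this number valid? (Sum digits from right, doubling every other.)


Luhn sum = 45
45 mod 10 = 5

Invalid (Luhn sum mod 10 = 5)


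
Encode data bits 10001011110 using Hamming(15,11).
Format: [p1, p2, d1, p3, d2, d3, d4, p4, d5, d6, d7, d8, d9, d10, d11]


Parity bits: p1=0, p2=1, p3=1, p4=1

011100011011110


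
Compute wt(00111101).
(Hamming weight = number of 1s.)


Counting 1s in 00111101

5


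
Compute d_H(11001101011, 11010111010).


XOR: 00011010001
Count of 1s: 4

4


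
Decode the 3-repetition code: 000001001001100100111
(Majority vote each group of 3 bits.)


Groups: 000, 001, 001, 001, 100, 100, 111
Majority votes: 0000001

0000001


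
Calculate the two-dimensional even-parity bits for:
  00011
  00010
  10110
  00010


Row parities: 0111
Column parities: 10101

Row P: 0111, Col P: 10101, Corner: 1


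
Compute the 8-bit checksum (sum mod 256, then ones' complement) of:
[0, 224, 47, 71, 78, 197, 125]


Sum = 742 mod 256 = 230
Complement = 25

25


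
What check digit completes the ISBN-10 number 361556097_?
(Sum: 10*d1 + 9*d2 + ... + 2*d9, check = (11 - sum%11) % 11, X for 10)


Weighted sum: 228
228 mod 11 = 8

Check digit: 3


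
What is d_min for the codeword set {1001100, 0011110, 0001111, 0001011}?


Comparing all pairs, minimum distance: 1
Can detect 0 errors, correct 0 errors

1


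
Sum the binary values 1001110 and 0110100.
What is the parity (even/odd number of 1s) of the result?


1001110 = 78
0110100 = 52
Sum = 130 = 10000010
1s count = 2

even parity (2 ones in 10000010)


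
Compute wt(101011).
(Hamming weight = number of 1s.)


Counting 1s in 101011

4


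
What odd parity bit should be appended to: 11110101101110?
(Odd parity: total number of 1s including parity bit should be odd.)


Number of 1s in data: 10
Parity bit: 1

1


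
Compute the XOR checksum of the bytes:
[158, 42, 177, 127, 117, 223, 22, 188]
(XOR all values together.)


XOR chain: 158 ^ 42 ^ 177 ^ 127 ^ 117 ^ 223 ^ 22 ^ 188 = 122

122


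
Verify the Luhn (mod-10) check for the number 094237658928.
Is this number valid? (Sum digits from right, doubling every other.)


Luhn sum = 68
68 mod 10 = 8

Invalid (Luhn sum mod 10 = 8)


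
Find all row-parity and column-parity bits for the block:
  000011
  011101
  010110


Row parities: 001
Column parities: 001000

Row P: 001, Col P: 001000, Corner: 1


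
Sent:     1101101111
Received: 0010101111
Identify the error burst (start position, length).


XOR: 1111000000

Burst at position 0, length 4


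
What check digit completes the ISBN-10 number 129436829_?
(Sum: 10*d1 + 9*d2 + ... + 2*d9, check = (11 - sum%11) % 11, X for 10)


Weighted sum: 232
232 mod 11 = 1

Check digit: X


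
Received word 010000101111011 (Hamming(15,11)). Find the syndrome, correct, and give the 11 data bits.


Syndrome = 0: no error detected

Data: 00011111011 (no errors)


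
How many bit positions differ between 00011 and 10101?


XOR: 10110
Count of 1s: 3

3


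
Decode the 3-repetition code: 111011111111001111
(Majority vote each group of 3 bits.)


Groups: 111, 011, 111, 111, 001, 111
Majority votes: 111101

111101


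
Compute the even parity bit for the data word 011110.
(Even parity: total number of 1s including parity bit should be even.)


Number of 1s in data: 4
Parity bit: 0

0


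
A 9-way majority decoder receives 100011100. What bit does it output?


Ones: 4 out of 9
Threshold: 5

0 (4/9 voted 1)


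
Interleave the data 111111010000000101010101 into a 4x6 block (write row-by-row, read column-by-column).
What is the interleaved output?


Matrix:
  111111
  010000
  000101
  010101
Read columns: 100011011000101110001011

100011011000101110001011


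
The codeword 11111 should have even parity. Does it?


Number of 1s: 5

No, parity error (5 ones)


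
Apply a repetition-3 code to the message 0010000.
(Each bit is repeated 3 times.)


Each bit -> 3 copies

000000111000000000000


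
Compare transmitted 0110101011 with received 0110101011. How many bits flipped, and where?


XOR: 0000000000

0 errors (received matches sent)


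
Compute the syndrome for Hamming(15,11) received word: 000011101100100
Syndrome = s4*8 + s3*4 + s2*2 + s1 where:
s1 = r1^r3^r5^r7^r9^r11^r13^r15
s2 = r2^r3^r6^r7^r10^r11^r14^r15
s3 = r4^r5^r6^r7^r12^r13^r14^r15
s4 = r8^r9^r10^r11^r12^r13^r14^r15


s1=0, s2=1, s3=0, s4=1

Syndrome = 10 (error at position 10)


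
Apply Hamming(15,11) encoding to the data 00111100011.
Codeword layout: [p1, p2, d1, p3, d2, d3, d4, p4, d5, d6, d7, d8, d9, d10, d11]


Parity bits: p1=1, p2=1, p3=0, p4=0

110001101100011


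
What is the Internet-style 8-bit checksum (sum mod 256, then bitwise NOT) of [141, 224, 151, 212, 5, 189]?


Sum = 922 mod 256 = 154
Complement = 101

101


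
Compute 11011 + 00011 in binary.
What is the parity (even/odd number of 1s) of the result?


11011 = 27
00011 = 3
Sum = 30 = 11110
1s count = 4

even parity (4 ones in 11110)


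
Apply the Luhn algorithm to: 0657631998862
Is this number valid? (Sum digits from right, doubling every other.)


Luhn sum = 64
64 mod 10 = 4

Invalid (Luhn sum mod 10 = 4)


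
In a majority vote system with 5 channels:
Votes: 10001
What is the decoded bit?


Ones: 2 out of 5
Threshold: 3

0 (2/5 voted 1)


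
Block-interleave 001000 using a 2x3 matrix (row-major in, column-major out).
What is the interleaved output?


Matrix:
  001
  000
Read columns: 000010

000010


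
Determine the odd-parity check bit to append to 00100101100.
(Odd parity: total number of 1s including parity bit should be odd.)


Number of 1s in data: 4
Parity bit: 1

1


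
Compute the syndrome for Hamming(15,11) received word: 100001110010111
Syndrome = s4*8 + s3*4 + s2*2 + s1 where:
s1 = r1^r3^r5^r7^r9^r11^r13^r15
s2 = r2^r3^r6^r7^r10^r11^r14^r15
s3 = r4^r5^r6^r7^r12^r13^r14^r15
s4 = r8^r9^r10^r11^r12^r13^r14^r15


s1=1, s2=1, s3=1, s4=1

Syndrome = 15 (error at position 15)


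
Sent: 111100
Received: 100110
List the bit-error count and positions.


XOR: 011010

3 error(s) at position(s): 1, 2, 4


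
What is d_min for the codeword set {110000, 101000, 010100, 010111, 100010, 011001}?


Comparing all pairs, minimum distance: 2
Can detect 1 errors, correct 0 errors

2


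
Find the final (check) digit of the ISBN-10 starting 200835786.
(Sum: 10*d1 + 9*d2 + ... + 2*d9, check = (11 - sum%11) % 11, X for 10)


Weighted sum: 183
183 mod 11 = 7

Check digit: 4


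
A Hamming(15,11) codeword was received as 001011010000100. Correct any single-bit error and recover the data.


Syndrome = 5: error at position 5

Data: 10100000100 (corrected bit 5)


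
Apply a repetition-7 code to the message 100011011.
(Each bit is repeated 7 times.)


Each bit -> 7 copies

111111100000000000000000000011111111111111000000011111111111111


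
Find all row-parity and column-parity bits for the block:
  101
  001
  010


Row parities: 011
Column parities: 110

Row P: 011, Col P: 110, Corner: 0


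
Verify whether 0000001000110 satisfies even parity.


Number of 1s: 3

No, parity error (3 ones)


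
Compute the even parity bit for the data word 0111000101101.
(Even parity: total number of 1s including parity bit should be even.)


Number of 1s in data: 7
Parity bit: 1

1


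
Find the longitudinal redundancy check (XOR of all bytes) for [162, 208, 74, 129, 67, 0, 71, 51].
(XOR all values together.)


XOR chain: 162 ^ 208 ^ 74 ^ 129 ^ 67 ^ 0 ^ 71 ^ 51 = 142

142


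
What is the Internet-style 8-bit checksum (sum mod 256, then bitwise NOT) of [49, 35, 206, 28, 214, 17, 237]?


Sum = 786 mod 256 = 18
Complement = 237

237


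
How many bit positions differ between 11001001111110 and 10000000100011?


XOR: 01001001011101
Count of 1s: 7

7


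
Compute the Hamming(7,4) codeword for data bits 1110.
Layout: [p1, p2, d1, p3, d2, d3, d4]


Parity bits: p1=0, p2=0, p3=0

0010110


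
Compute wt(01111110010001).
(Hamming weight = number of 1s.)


Counting 1s in 01111110010001

8


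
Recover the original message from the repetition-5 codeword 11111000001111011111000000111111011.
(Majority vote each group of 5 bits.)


Groups: 11111, 00000, 11110, 11111, 00000, 01111, 11011
Majority votes: 1011011

1011011


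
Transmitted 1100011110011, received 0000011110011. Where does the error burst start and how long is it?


XOR: 1100000000000

Burst at position 0, length 2


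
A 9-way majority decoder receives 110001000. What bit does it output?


Ones: 3 out of 9
Threshold: 5

0 (3/9 voted 1)


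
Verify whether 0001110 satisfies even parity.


Number of 1s: 3

No, parity error (3 ones)


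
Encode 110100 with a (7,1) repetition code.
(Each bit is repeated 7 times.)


Each bit -> 7 copies

111111111111110000000111111100000000000000


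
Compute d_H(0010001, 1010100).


XOR: 1000101
Count of 1s: 3

3


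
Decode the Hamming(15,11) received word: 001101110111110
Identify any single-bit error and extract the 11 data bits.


Syndrome = 0: no error detected

Data: 10110111110 (no errors)


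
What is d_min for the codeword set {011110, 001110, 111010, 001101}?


Comparing all pairs, minimum distance: 1
Can detect 0 errors, correct 0 errors

1


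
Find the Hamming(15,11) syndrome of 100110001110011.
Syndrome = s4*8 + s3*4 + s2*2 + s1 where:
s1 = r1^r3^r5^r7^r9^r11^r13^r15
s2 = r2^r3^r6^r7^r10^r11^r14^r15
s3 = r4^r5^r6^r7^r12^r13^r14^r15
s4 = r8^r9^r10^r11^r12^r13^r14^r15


s1=1, s2=0, s3=0, s4=1

Syndrome = 9 (error at position 9)


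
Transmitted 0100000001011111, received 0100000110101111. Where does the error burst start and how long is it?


XOR: 0000000111110000

Burst at position 7, length 5


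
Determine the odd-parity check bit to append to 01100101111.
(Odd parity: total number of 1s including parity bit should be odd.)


Number of 1s in data: 7
Parity bit: 0

0


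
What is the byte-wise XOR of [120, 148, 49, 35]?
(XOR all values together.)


XOR chain: 120 ^ 148 ^ 49 ^ 35 = 254

254


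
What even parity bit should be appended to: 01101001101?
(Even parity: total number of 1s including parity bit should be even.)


Number of 1s in data: 6
Parity bit: 0

0


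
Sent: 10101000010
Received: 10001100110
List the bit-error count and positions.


XOR: 00100100100

3 error(s) at position(s): 2, 5, 8


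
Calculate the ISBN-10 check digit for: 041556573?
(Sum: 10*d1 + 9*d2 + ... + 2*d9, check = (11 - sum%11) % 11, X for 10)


Weighted sum: 186
186 mod 11 = 10

Check digit: 1


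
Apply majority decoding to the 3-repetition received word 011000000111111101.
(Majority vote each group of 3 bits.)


Groups: 011, 000, 000, 111, 111, 101
Majority votes: 100111

100111


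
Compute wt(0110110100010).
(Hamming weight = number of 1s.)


Counting 1s in 0110110100010

6


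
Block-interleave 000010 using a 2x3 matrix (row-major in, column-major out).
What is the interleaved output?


Matrix:
  000
  010
Read columns: 000100

000100


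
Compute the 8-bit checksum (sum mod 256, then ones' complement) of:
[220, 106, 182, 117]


Sum = 625 mod 256 = 113
Complement = 142

142


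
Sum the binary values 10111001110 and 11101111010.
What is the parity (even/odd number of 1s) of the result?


10111001110 = 1486
11101111010 = 1914
Sum = 3400 = 110101001000
1s count = 5

odd parity (5 ones in 110101001000)


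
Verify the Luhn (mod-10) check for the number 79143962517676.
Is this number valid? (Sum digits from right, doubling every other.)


Luhn sum = 64
64 mod 10 = 4

Invalid (Luhn sum mod 10 = 4)


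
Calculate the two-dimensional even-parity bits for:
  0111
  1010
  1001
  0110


Row parities: 1000
Column parities: 0010

Row P: 1000, Col P: 0010, Corner: 1


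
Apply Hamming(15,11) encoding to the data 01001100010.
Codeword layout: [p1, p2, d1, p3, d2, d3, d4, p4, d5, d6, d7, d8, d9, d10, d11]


Parity bits: p1=0, p2=0, p3=0, p4=1

000010011100010


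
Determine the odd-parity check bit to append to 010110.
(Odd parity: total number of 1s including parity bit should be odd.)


Number of 1s in data: 3
Parity bit: 0

0


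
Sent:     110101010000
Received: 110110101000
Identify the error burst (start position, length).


XOR: 000011111000

Burst at position 4, length 5


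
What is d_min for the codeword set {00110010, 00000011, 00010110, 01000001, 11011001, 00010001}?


Comparing all pairs, minimum distance: 2
Can detect 1 errors, correct 0 errors

2


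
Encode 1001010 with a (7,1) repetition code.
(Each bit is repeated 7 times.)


Each bit -> 7 copies

1111111000000000000001111111000000011111110000000


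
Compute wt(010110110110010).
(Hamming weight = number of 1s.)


Counting 1s in 010110110110010

8


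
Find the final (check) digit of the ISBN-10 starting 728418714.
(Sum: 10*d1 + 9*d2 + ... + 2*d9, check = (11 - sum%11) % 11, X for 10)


Weighted sum: 265
265 mod 11 = 1

Check digit: X


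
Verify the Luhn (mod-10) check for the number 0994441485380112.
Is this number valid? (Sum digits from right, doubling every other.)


Luhn sum = 71
71 mod 10 = 1

Invalid (Luhn sum mod 10 = 1)


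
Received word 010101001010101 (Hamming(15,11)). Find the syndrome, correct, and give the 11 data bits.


Syndrome = 0: no error detected

Data: 00101010101 (no errors)


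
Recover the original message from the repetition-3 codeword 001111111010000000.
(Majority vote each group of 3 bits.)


Groups: 001, 111, 111, 010, 000, 000
Majority votes: 011000

011000


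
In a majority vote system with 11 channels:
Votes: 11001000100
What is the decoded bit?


Ones: 4 out of 11
Threshold: 6

0 (4/11 voted 1)


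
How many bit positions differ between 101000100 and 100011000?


XOR: 001011100
Count of 1s: 4

4


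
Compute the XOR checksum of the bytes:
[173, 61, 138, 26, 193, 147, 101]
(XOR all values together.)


XOR chain: 173 ^ 61 ^ 138 ^ 26 ^ 193 ^ 147 ^ 101 = 55

55


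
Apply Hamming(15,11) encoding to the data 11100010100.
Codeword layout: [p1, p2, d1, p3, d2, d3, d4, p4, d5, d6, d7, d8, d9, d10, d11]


Parity bits: p1=0, p2=1, p3=1, p4=0

011111000010100


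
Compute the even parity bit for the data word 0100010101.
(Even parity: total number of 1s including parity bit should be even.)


Number of 1s in data: 4
Parity bit: 0

0


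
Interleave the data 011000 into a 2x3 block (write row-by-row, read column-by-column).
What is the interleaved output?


Matrix:
  011
  000
Read columns: 001010

001010


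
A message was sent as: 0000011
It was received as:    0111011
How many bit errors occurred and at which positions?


XOR: 0111000

3 error(s) at position(s): 1, 2, 3


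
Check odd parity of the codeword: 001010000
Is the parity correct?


Number of 1s: 2

No, parity error (2 ones)


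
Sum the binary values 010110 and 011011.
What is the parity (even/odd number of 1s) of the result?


010110 = 22
011011 = 27
Sum = 49 = 110001
1s count = 3

odd parity (3 ones in 110001)


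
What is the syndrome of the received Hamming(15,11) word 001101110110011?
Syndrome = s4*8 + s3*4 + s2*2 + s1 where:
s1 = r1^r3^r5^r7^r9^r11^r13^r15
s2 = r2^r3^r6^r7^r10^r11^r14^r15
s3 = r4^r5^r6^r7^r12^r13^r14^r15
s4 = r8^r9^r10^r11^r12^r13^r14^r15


s1=0, s2=1, s3=1, s4=1

Syndrome = 14 (error at position 14)


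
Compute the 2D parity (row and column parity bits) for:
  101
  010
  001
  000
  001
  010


Row parities: 011011
Column parities: 101

Row P: 011011, Col P: 101, Corner: 0


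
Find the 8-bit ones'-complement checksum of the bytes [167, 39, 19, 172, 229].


Sum = 626 mod 256 = 114
Complement = 141

141


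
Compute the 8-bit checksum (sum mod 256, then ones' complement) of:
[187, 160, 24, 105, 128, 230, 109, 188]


Sum = 1131 mod 256 = 107
Complement = 148

148


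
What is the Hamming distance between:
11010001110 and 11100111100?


XOR: 00110110010
Count of 1s: 5

5


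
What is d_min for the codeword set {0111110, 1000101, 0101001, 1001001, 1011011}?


Comparing all pairs, minimum distance: 2
Can detect 1 errors, correct 0 errors

2


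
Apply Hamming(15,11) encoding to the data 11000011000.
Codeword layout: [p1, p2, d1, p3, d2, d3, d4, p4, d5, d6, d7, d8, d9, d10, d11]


Parity bits: p1=1, p2=0, p3=0, p4=0

101010000011000


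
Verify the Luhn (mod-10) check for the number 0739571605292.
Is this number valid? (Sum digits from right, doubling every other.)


Luhn sum = 45
45 mod 10 = 5

Invalid (Luhn sum mod 10 = 5)


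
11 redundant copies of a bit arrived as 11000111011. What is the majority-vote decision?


Ones: 7 out of 11
Threshold: 6

1 (7/11 voted 1)


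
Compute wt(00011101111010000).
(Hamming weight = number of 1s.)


Counting 1s in 00011101111010000

8


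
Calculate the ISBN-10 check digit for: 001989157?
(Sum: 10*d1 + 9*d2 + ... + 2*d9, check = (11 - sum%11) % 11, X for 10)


Weighted sum: 197
197 mod 11 = 10

Check digit: 1


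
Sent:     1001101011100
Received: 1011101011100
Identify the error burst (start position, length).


XOR: 0010000000000

Burst at position 2, length 1


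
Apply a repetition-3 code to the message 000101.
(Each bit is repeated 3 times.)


Each bit -> 3 copies

000000000111000111


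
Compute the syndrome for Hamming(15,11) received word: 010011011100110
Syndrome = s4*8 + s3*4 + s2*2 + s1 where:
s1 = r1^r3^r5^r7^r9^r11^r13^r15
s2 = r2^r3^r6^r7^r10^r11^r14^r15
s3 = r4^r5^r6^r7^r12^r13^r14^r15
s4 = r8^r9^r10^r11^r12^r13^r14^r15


s1=1, s2=0, s3=0, s4=1

Syndrome = 9 (error at position 9)


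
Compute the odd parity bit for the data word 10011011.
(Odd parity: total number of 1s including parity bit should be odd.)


Number of 1s in data: 5
Parity bit: 0

0


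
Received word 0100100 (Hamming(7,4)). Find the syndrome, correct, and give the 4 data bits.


Syndrome = 7: error at position 7

Data: 0101 (corrected bit 7)


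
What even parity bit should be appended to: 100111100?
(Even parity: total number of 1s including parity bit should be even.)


Number of 1s in data: 5
Parity bit: 1

1


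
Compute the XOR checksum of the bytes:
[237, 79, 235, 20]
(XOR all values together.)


XOR chain: 237 ^ 79 ^ 235 ^ 20 = 93

93


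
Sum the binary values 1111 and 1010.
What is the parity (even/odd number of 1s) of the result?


1111 = 15
1010 = 10
Sum = 25 = 11001
1s count = 3

odd parity (3 ones in 11001)


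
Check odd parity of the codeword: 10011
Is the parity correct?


Number of 1s: 3

Yes, parity is correct (3 ones)


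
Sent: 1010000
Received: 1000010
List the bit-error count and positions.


XOR: 0010010

2 error(s) at position(s): 2, 5


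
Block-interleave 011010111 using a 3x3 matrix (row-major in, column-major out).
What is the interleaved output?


Matrix:
  011
  010
  111
Read columns: 001111101

001111101


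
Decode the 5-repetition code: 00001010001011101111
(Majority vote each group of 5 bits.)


Groups: 00001, 01000, 10111, 01111
Majority votes: 0011

0011


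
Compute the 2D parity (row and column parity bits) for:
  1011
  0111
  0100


Row parities: 111
Column parities: 1000

Row P: 111, Col P: 1000, Corner: 1


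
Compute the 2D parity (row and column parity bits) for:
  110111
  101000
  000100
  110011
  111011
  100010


Row parities: 101010
Column parities: 110001

Row P: 101010, Col P: 110001, Corner: 1


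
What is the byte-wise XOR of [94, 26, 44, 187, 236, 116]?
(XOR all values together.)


XOR chain: 94 ^ 26 ^ 44 ^ 187 ^ 236 ^ 116 = 75

75


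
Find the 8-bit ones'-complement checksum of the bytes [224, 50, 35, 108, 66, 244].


Sum = 727 mod 256 = 215
Complement = 40

40


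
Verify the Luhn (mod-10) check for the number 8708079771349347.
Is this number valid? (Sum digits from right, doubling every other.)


Luhn sum = 88
88 mod 10 = 8

Invalid (Luhn sum mod 10 = 8)


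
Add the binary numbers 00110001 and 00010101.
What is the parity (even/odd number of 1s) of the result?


00110001 = 49
00010101 = 21
Sum = 70 = 1000110
1s count = 3

odd parity (3 ones in 1000110)


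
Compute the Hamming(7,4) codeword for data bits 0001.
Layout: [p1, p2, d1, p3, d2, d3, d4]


Parity bits: p1=1, p2=1, p3=1

1101001


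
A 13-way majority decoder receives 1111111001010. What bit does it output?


Ones: 9 out of 13
Threshold: 7

1 (9/13 voted 1)


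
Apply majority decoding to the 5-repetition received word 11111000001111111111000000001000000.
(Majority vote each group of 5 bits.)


Groups: 11111, 00000, 11111, 11111, 00000, 00010, 00000
Majority votes: 1011000

1011000


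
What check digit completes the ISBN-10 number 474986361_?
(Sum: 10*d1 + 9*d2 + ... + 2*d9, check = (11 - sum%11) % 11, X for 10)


Weighted sum: 308
308 mod 11 = 0

Check digit: 0


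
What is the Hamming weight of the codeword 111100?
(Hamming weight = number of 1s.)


Counting 1s in 111100

4


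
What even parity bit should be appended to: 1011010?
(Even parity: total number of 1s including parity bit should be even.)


Number of 1s in data: 4
Parity bit: 0

0


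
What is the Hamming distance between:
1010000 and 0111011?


XOR: 1101011
Count of 1s: 5

5


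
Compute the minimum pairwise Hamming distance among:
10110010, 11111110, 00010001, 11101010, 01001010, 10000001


Comparing all pairs, minimum distance: 2
Can detect 1 errors, correct 0 errors

2


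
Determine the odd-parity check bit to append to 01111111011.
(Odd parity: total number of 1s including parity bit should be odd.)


Number of 1s in data: 9
Parity bit: 0

0


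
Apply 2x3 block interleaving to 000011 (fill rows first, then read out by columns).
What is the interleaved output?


Matrix:
  000
  011
Read columns: 000101

000101


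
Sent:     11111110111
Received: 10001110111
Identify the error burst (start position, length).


XOR: 01110000000

Burst at position 1, length 3


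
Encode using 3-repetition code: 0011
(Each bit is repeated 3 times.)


Each bit -> 3 copies

000000111111


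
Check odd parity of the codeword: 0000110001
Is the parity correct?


Number of 1s: 3

Yes, parity is correct (3 ones)


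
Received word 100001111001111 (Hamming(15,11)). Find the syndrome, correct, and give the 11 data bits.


Syndrome = 1: error at position 1

Data: 00111001111 (corrected bit 1)


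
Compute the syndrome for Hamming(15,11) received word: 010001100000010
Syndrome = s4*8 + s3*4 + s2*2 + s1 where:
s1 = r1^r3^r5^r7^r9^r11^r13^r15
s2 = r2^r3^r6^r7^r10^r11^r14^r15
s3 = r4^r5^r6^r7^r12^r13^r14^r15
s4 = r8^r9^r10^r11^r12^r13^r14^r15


s1=1, s2=0, s3=1, s4=1

Syndrome = 13 (error at position 13)


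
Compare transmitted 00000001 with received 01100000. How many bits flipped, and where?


XOR: 01100001

3 error(s) at position(s): 1, 2, 7


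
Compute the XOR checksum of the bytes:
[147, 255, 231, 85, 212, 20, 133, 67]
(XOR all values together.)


XOR chain: 147 ^ 255 ^ 231 ^ 85 ^ 212 ^ 20 ^ 133 ^ 67 = 216

216


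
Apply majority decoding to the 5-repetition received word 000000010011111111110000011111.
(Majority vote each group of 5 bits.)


Groups: 00000, 00100, 11111, 11111, 00000, 11111
Majority votes: 001101

001101


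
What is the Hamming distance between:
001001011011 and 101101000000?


XOR: 100100011011
Count of 1s: 6

6


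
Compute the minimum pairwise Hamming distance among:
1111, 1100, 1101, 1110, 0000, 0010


Comparing all pairs, minimum distance: 1
Can detect 0 errors, correct 0 errors

1


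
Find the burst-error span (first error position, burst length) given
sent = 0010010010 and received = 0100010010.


XOR: 0110000000

Burst at position 1, length 2


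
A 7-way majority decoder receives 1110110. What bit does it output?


Ones: 5 out of 7
Threshold: 4

1 (5/7 voted 1)


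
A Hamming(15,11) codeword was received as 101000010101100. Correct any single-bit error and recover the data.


Syndrome = 1: error at position 1

Data: 10000101100 (corrected bit 1)


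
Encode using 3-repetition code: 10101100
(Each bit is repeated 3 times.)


Each bit -> 3 copies

111000111000111111000000


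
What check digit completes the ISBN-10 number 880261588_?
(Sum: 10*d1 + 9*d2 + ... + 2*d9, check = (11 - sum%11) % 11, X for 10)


Weighted sum: 267
267 mod 11 = 3

Check digit: 8


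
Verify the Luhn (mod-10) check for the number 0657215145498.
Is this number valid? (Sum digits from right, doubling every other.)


Luhn sum = 50
50 mod 10 = 0

Valid (Luhn sum mod 10 = 0)


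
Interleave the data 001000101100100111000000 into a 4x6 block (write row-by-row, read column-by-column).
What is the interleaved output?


Matrix:
  001000
  101100
  100111
  000000
Read columns: 011000001100011000100010

011000001100011000100010


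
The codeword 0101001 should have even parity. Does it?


Number of 1s: 3

No, parity error (3 ones)


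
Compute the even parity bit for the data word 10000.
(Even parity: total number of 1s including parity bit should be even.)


Number of 1s in data: 1
Parity bit: 1

1


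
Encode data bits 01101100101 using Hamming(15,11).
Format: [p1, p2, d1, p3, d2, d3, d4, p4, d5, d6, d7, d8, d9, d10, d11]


Parity bits: p1=0, p2=1, p3=0, p4=0

010011001100101


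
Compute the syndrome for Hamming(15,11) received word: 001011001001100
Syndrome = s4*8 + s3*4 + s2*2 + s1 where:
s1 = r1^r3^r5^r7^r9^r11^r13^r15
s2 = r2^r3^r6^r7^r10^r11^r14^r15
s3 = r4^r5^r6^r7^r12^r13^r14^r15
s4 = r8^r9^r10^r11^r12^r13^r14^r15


s1=0, s2=0, s3=0, s4=1

Syndrome = 8 (error at position 8)


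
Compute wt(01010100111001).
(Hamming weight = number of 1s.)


Counting 1s in 01010100111001

7


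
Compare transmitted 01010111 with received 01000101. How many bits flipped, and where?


XOR: 00010010

2 error(s) at position(s): 3, 6


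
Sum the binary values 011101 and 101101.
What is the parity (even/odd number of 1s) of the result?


011101 = 29
101101 = 45
Sum = 74 = 1001010
1s count = 3

odd parity (3 ones in 1001010)


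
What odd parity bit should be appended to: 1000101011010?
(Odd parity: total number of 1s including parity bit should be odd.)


Number of 1s in data: 6
Parity bit: 1

1


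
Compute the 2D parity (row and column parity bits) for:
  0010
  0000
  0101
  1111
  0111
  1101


Row parities: 100011
Column parities: 0010

Row P: 100011, Col P: 0010, Corner: 1


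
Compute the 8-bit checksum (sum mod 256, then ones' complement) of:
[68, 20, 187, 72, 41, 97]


Sum = 485 mod 256 = 229
Complement = 26

26


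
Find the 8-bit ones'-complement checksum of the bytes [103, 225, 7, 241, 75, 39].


Sum = 690 mod 256 = 178
Complement = 77

77


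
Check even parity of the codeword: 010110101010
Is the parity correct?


Number of 1s: 6

Yes, parity is correct (6 ones)


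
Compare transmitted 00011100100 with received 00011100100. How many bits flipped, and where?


XOR: 00000000000

0 errors (received matches sent)


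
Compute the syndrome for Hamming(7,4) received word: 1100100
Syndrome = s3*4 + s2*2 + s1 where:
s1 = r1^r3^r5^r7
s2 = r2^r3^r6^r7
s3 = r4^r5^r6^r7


s1=0, s2=1, s3=1

Syndrome = 6 (error at position 6)


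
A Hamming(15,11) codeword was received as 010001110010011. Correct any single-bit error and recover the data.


Syndrome = 1: error at position 1

Data: 00110010011 (corrected bit 1)


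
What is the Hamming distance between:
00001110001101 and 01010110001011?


XOR: 01011000000110
Count of 1s: 5

5


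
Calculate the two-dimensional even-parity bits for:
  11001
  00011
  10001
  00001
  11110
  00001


Row parities: 100101
Column parities: 10101

Row P: 100101, Col P: 10101, Corner: 1


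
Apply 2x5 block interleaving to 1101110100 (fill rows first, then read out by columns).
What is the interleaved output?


Matrix:
  11011
  10100
Read columns: 1110011010

1110011010
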